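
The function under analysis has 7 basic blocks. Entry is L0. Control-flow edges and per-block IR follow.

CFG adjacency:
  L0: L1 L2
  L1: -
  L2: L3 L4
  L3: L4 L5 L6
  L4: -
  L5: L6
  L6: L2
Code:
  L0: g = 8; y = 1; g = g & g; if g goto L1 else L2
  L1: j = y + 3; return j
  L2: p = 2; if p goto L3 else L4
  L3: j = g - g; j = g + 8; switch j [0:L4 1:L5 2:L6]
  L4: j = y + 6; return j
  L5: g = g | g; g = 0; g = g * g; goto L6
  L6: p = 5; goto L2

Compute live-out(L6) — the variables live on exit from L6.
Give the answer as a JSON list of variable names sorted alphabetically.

def/use:
  L0: {g,y} / ∅
  L1: {j} / {y}
  L2: {p} / ∅
  L3: {j} / {g}
  L4: {j} / {y}
  L5: {g} / {g}
  L6: {p} / ∅

Liveness:
  L0 li=∅ lo={g,y}
  L1 li={y} lo=∅
  L2 li={g,y} lo={g,y}
  L3 li={g,y} lo={g,y}
  L4 li={y} lo=∅
  L5 li={g,y} lo={g,y}
  L6 li={g,y} lo={g,y}

live-out(L6) = ["g", "y"]

Answer: ["g", "y"]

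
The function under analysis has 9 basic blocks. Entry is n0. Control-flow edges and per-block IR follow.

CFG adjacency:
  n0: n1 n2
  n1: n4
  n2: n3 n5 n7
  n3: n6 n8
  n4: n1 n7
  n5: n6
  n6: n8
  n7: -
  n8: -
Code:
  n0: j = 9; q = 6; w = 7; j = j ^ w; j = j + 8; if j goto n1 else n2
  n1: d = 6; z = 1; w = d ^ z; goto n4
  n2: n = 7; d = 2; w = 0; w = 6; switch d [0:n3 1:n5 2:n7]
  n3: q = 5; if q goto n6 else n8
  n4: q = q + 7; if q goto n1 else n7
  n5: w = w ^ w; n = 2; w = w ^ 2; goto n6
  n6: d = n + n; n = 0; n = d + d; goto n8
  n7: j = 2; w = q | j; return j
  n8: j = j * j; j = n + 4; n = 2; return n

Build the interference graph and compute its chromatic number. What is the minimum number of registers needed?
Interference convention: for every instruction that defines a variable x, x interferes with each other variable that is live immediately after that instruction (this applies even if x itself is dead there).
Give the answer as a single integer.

def/use:
  n0: {j,q,w} / ∅
  n1: {d,w,z} / ∅
  n2: {d,n,w} / ∅
  n3: {q} / ∅
  n4: {q} / {q}
  n5: {n,w} / {w}
  n6: {d,n} / {n}
  n7: {j,w} / {q}
  n8: {j,n} / {j,n}

Liveness:
  n0 li=∅ lo={j,q}
  n1 li={q} lo={q}
  n2 li={j,q} lo={j,n,q,w}
  n3 li={j,n} lo={j,n}
  n4 li={q} lo={q}
  n5 li={j,w} lo={j,n}
  n6 li={j,n} lo={j,n}
  n7 li={q} lo=∅
  n8 li={j,n} lo=∅

Conflict graph:
  d — {j,n,q,w,z}
  j — {d,n,q,w}
  n — {d,j,q,w}
  q — {d,j,n,w,z}
  w — {d,j,n,q}
  z — {d,q}

Registers:
  clique {d,j,n,q,w} ⇒ need ≥ 5
  5-colouring: R0={d}  R1={q}  R2={j,z}  R3={n}  R4={w}
  χ = 5

Answer: 5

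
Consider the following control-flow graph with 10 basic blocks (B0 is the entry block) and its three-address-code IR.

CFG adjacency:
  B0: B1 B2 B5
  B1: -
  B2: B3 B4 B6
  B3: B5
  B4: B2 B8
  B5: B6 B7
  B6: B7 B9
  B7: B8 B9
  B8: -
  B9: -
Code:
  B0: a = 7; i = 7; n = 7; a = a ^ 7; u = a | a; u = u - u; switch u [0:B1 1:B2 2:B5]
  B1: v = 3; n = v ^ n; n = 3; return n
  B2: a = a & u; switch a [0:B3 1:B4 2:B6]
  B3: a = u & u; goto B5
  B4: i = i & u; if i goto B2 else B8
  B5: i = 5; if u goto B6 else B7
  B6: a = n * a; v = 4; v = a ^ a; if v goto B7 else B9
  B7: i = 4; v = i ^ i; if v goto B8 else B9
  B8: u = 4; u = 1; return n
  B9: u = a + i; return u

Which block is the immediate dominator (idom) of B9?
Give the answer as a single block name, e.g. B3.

Answer: B0

Analysis:
idom tree: B1←B0 B2←B0 B3←B2 B4←B2 B5←B0 B6←B0 B7←B0 B8←B0 B9←B0
Join-block Dom:
  B2: preds {B0,B4}: {B0} ∩ {B0,B2,B4} = {B0}; idom=B0
  B5: preds {B0,B3}: {B0} ∩ {B0,B2,B3} = {B0}; idom=B0
  B6: preds {B2,B5}: {B0,B2} ∩ {B0,B5} = {B0}; idom=B0
  B7: preds {B5,B6}: {B0,B5} ∩ {B0,B6} = {B0}; idom=B0
  B8: preds {B4,B7}: {B0,B2,B4} ∩ {B0,B7} = {B0}; idom=B0
  B9: preds {B6,B7}: {B0,B6} ∩ {B0,B7} = {B0}; idom=B0

idom(B9) = B0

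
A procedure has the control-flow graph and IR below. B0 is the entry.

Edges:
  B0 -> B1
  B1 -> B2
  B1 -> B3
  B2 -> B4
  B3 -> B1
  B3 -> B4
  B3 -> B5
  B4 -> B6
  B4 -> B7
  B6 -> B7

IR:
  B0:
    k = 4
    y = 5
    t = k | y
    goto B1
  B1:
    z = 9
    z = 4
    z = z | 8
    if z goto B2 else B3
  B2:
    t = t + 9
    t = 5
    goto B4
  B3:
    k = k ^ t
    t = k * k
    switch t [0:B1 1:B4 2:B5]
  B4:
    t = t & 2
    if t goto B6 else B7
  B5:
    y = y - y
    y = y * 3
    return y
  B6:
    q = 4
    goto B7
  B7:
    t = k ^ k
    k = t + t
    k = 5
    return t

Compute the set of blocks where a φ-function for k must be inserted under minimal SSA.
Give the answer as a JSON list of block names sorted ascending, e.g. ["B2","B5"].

idom tree: B1←B0 B2←B1 B3←B1 B4←B1 B5←B3 B6←B4 B7←B4
Dom at joins:
  B1: preds {B0,B3}: {B0} ∩ {B0,B1,B3} = {B0}; idom=B0
  B4: preds {B2,B3}: {B0,B1,B2} ∩ {B0,B1,B3} = {B0,B1}; idom=B1
  B7: preds {B4,B6}: {B0,B1,B4} ∩ {B0,B1,B4,B6} = {B0,B1,B4}; idom=B4

Frontier:
  B1←B0: walk · to B0
  B1←B3: walk B3→B1 to B0
  B4←B2: walk B2 to B1
  B4←B3: walk B3 to B1
  B7←B4: walk · to B4
  B7←B6: walk B6 to B4
  B0: DF=∅
  B1: DF={B1}
  B2: DF={B4}
  B3: DF={B1,B4}
  B4: DF=∅
  B5: DF=∅
  B6: DF={B7}
  B7: DF=∅

φ for k: defs {B0,B3,B7}
  DF⁺ = {B1,B4}

Answer: ["B1", "B4"]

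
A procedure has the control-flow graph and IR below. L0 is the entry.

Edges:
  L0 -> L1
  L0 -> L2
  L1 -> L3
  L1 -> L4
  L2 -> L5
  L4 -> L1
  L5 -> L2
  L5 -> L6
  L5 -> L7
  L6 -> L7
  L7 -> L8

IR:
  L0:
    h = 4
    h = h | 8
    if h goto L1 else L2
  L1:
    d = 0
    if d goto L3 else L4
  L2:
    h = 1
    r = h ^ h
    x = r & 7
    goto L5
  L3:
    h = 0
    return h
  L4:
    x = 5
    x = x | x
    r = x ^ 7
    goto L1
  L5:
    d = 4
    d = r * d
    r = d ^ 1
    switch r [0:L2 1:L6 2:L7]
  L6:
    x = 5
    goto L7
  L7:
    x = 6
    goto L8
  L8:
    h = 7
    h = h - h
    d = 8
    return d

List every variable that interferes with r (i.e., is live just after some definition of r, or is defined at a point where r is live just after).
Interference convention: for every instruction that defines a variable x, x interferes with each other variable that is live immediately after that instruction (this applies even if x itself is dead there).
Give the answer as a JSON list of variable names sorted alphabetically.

def/use:
  L0 def {h} use ∅
  L1 def {d} use ∅
  L2 def {h,r,x} use ∅
  L3 def {h} use ∅
  L4 def {r,x} use ∅
  L5 def {d,r} use {r}
  L6 def {x} use ∅
  L7 def {x} use ∅
  L8 def {d,h} use ∅

Backward fixpoint:
  L0 li=∅ lo=∅
  L1 li=∅ lo=∅
  L2 li=∅ lo={r}
  L3 li=∅ lo=∅
  L4 li=∅ lo=∅
  L5 li={r} lo=∅
  L6 li=∅ lo=∅
  L7 li=∅ lo=∅
  L8 li=∅ lo=∅

Interfere edges:
  d — {r}
  h — ∅
  r — {d,x}
  x — {r}

N(r) = ["d", "x"]

Answer: ["d", "x"]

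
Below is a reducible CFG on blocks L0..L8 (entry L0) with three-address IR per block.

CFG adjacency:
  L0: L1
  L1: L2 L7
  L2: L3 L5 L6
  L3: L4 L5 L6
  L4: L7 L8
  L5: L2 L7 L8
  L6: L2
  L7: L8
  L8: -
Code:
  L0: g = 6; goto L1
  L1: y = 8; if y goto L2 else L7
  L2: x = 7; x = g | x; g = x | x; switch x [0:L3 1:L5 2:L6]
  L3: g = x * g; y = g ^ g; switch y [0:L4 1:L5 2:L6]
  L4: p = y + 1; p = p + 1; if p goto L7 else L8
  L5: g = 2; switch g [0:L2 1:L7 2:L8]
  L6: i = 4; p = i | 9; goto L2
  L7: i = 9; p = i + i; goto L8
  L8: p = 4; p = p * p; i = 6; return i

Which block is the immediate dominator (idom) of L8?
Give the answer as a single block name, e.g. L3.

idom tree: L1←L0 L2←L1 L3←L2 L4←L3 L5←L2 L6←L2 L7←L1 L8←L1
Join-block Dom:
  L2: preds {L1,L5,L6}: {L0,L1} ∩ {L0,L1,L2,L5} ∩ {L0,L1,L2,L6} = {L0,L1}; idom=L1
  L5: preds {L2,L3}: {L0,L1,L2} ∩ {L0,L1,L2,L3} = {L0,L1,L2}; idom=L2
  L6: preds {L2,L3}: {L0,L1,L2} ∩ {L0,L1,L2,L3} = {L0,L1,L2}; idom=L2
  L7: preds {L1,L4,L5}: {L0,L1} ∩ {L0,L1,L2,L3,L4} ∩ {L0,L1,L2,L5} = {L0,L1}; idom=L1
  L8: preds {L4,L5,L7}: {L0,L1,L2,L3,L4} ∩ {L0,L1,L2,L5} ∩ {L0,L1,L7} = {L0,L1}; idom=L1

idom(L8) = L1

Answer: L1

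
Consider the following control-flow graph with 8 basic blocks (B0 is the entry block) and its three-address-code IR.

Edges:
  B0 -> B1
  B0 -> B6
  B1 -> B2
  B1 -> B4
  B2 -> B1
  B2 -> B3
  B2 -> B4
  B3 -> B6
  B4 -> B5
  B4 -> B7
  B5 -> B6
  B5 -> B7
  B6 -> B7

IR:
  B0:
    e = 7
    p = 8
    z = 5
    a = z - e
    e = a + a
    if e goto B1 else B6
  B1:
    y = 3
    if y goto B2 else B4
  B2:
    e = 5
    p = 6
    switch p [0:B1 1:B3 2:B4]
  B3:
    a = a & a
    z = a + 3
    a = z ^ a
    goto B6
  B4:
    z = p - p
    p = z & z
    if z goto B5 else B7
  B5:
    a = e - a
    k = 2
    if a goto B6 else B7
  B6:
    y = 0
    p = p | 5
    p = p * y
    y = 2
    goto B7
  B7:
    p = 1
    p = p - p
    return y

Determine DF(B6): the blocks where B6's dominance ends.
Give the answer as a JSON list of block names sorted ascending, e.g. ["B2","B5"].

idom tree: B1←B0 B2←B1 B3←B2 B4←B1 B5←B4 B6←B0 B7←B0
Dom at joins:
  B1: preds {B0,B2}: {B0} ∩ {B0,B1,B2} = {B0}; idom=B0
  B4: preds {B1,B2}: {B0,B1} ∩ {B0,B1,B2} = {B0,B1}; idom=B1
  B6: preds {B0,B3,B5}: {B0} ∩ {B0,B1,B2,B3} ∩ {B0,B1,B4,B5} = {B0}; idom=B0
  B7: preds {B4,B5,B6}: {B0,B1,B4} ∩ {B0,B1,B4,B5} ∩ {B0,B6} = {B0}; idom=B0

DF walk-up:
  B1←B0: walk · to B0
  B1←B2: walk B2→B1 to B0
  B4←B1: walk · to B1
  B4←B2: walk B2 to B1
  B6←B0: walk · to B0
  B6←B3: walk B3→B2→B1 to B0
  B6←B5: walk B5→B4→B1 to B0
  B7←B4: walk B4→B1 to B0
  B7←B5: walk B5→B4→B1 to B0
  B7←B6: walk B6 to B0
  DF(B0)=∅
  DF(B1)={B1,B6,B7}
  DF(B2)={B1,B4,B6}
  DF(B3)={B6}
  DF(B4)={B6,B7}
  DF(B5)={B6,B7}
  DF(B6)={B7}
  DF(B7)=∅

DF(B6) = ["B7"]

Answer: ["B7"]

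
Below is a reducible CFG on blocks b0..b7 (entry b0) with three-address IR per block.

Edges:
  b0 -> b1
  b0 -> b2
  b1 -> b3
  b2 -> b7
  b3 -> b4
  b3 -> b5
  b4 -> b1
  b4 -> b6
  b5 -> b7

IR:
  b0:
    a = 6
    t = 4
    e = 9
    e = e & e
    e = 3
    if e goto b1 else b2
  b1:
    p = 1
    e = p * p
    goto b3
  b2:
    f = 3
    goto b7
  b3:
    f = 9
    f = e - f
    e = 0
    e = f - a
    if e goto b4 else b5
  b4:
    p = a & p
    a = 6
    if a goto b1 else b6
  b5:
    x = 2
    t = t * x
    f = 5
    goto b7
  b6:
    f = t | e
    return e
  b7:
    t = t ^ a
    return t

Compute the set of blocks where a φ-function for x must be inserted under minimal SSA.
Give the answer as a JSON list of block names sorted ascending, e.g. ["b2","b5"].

Answer: ["b7"]

Analysis:
idom tree: b1←b0 b2←b0 b3←b1 b4←b3 b5←b3 b6←b4 b7←b0
Join-block Dom:
  b1: preds {b0,b4}: {b0} ∩ {b0,b1,b3,b4} = {b0}; idom=b0
  b7: preds {b2,b5}: {b0,b2} ∩ {b0,b1,b3,b5} = {b0}; idom=b0

Frontier:
  b1←b0: walk · to b0
  b1←b4: walk b4→b3→b1 to b0
  b7←b2: walk b2 to b0
  b7←b5: walk b5→b3→b1 to b0
  b0: DF=∅
  b1: DF={b1,b7}
  b2: DF={b7}
  b3: DF={b1,b7}
  b4: DF={b1}
  b5: DF={b7}
  b6: DF=∅
  b7: DF=∅

φ for x: defs {b5}
  DF⁺ = {b7}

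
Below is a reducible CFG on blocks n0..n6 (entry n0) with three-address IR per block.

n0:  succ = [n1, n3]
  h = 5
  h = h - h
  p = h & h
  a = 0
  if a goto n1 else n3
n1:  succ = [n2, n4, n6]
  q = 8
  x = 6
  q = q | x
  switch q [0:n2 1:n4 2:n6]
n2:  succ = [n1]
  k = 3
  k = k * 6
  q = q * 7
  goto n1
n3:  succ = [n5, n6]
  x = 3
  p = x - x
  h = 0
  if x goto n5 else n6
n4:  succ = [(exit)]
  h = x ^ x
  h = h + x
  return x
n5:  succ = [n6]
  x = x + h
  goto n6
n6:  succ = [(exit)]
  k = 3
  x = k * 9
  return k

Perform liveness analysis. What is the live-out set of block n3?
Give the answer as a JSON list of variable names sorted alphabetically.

Answer: ["h", "x"]

Working:
def/use:
  n0 def {a,h,p} use ∅
  n1 def {q,x} use ∅
  n2 def {k,q} use {q}
  n3 def {h,p,x} use ∅
  n4 def {h} use {x}
  n5 def {x} use {h,x}
  n6 def {k,x} use ∅

Live sets:
  n0: in=∅ out=∅
  n1: in=∅ out={q,x}
  n2: in={q} out=∅
  n3: in=∅ out={h,x}
  n4: in={x} out=∅
  n5: in={h,x} out=∅
  n6: in=∅ out=∅

live-out(n3) = ["h", "x"]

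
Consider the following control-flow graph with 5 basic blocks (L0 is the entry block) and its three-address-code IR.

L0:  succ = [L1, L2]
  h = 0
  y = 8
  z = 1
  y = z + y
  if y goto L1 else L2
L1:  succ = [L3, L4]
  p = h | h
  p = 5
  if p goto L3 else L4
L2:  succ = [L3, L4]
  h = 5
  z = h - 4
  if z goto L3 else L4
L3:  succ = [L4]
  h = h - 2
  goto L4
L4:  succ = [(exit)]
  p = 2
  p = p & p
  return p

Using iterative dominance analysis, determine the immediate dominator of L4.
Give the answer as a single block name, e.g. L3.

idom tree: L1←L0 L2←L0 L3←L0 L4←L0
Join-block Dom:
  L3: preds {L1,L2}: {L0,L1} ∩ {L0,L2} = {L0}; idom=L0
  L4: preds {L1,L2,L3}: {L0,L1} ∩ {L0,L2} ∩ {L0,L3} = {L0}; idom=L0

idom(L4) = L0

Answer: L0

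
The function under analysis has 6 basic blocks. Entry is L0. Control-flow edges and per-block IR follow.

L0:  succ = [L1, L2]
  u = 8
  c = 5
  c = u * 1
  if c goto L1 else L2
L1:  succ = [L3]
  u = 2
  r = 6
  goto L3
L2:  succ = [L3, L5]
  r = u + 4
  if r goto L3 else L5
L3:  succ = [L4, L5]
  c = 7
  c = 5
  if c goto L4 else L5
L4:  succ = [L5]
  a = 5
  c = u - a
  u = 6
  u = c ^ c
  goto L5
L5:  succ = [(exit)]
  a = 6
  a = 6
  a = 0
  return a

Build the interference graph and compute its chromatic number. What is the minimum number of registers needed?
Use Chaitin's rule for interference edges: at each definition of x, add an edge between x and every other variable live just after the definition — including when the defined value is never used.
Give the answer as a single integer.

Answer: 2

Working:
def/use:
  L0: {c,u} / ∅
  L1: {r,u} / ∅
  L2: {r} / {u}
  L3: {c} / ∅
  L4: {a,c,u} / {u}
  L5: {a} / ∅

Backward fixpoint:
  L0 li=∅ lo={u}
  L1 li=∅ lo={u}
  L2 li={u} lo={u}
  L3 li={u} lo={u}
  L4 li={u} lo=∅
  L5 li=∅ lo=∅

Conflict graph:
  a: {u}
  c: {u}
  r: {u}
  u: {a,c,r}

Chromatic number:
  lower bound: {a,u} mutually conflict ⇒ χ ≥ 2
  2-colouring: c0={u}  c1={a,c,r}
  χ = 2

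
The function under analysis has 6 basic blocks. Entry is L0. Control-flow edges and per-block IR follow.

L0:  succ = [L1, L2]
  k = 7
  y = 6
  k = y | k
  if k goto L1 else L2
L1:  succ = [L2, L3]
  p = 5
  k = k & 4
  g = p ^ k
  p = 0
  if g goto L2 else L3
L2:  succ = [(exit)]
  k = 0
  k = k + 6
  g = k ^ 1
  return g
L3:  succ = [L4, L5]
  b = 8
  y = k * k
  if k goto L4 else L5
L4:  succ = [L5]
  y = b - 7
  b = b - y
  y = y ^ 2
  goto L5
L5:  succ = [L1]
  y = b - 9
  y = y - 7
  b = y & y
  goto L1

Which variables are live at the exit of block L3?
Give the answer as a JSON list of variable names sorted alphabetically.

Block summaries:
  L0: def={k,y} ue=∅
  L1: def={g,k,p} ue={k}
  L2: def={g,k} ue=∅
  L3: def={b,y} ue={k}
  L4: def={b,y} ue={b}
  L5: def={b,y} ue={b}

Liveness:
  L0 li=∅ lo={k}
  L1 li={k} lo={k}
  L2 li=∅ lo=∅
  L3 li={k} lo={b,k}
  L4 li={b,k} lo={b,k}
  L5 li={b,k} lo={k}

live-out(L3) = ["b", "k"]

Answer: ["b", "k"]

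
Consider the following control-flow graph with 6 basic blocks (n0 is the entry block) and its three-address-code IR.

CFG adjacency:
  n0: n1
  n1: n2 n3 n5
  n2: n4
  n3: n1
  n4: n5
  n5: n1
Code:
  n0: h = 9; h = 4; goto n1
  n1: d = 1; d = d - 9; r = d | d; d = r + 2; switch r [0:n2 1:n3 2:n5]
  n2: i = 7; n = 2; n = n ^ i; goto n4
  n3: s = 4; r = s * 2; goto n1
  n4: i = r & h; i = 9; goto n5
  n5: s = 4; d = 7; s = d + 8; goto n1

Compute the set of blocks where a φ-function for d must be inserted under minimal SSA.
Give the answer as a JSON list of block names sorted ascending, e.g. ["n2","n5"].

Answer: ["n1"]

Working:
idom tree: n1←n0 n2←n1 n3←n1 n4←n2 n5←n1
Join-block Dom:
  n1: preds {n0,n3,n5}: {n0} ∩ {n0,n1,n3} ∩ {n0,n1,n5} = {n0}; idom=n0
  n5: preds {n1,n4}: {n0,n1} ∩ {n0,n1,n2,n4} = {n0,n1}; idom=n1

DF walk-up:
  join n1 pred n0: · stop@n0
  join n1 pred n3: n3→n1 stop@n0
  join n1 pred n5: n5→n1 stop@n0
  join n5 pred n1: · stop@n1
  join n5 pred n4: n4→n2 stop@n1
  DF(n0)=∅
  DF(n1)={n1}
  DF(n2)={n5}
  DF(n3)={n1}
  DF(n4)={n5}
  DF(n5)={n1}

φ for d: defs {n1,n5}
  DF⁺ = {n1}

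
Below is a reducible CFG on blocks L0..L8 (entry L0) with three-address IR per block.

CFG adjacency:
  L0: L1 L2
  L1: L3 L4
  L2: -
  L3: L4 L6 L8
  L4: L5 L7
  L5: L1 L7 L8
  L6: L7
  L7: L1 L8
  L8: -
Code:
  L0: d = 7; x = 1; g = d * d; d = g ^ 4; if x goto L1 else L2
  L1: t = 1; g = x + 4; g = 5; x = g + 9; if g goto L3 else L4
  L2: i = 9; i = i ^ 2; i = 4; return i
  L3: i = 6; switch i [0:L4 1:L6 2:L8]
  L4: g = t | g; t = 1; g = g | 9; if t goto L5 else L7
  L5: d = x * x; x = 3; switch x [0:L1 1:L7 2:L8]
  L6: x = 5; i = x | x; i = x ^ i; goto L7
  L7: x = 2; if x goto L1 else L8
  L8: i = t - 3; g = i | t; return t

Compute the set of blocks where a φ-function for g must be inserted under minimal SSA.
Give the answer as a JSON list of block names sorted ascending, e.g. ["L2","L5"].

Answer: ["L1", "L7", "L8"]

Analysis:
idom tree: L1←L0 L2←L0 L3←L1 L4←L1 L5←L4 L6←L3 L7←L1 L8←L1
Join-block Dom:
  L1: preds {L0,L5,L7}: {L0} ∩ {L0,L1,L4,L5} ∩ {L0,L1,L7} = {L0}; idom=L0
  L4: preds {L1,L3}: {L0,L1} ∩ {L0,L1,L3} = {L0,L1}; idom=L1
  L7: preds {L4,L5,L6}: {L0,L1,L4} ∩ {L0,L1,L4,L5} ∩ {L0,L1,L3,L6} = {L0,L1}; idom=L1
  L8: preds {L3,L5,L7}: {L0,L1,L3} ∩ {L0,L1,L4,L5} ∩ {L0,L1,L7} = {L0,L1}; idom=L1

DF walk-up:
  join L1 pred L0: · stop@L0
  join L1 pred L5: L5→L4→L1 stop@L0
  join L1 pred L7: L7→L1 stop@L0
  join L4 pred L1: · stop@L1
  join L4 pred L3: L3 stop@L1
  join L7 pred L4: L4 stop@L1
  join L7 pred L5: L5→L4 stop@L1
  join L7 pred L6: L6→L3 stop@L1
  join L8 pred L3: L3 stop@L1
  join L8 pred L5: L5→L4 stop@L1
  join L8 pred L7: L7 stop@L1
  DF(L0)=∅
  DF(L1)={L1}
  DF(L2)=∅
  DF(L3)={L4,L7,L8}
  DF(L4)={L1,L7,L8}
  DF(L5)={L1,L7,L8}
  DF(L6)={L7}
  DF(L7)={L1,L8}
  DF(L8)=∅

φ for g: defs {L0,L1,L4,L8}
  DF⁺ = {L1,L7,L8}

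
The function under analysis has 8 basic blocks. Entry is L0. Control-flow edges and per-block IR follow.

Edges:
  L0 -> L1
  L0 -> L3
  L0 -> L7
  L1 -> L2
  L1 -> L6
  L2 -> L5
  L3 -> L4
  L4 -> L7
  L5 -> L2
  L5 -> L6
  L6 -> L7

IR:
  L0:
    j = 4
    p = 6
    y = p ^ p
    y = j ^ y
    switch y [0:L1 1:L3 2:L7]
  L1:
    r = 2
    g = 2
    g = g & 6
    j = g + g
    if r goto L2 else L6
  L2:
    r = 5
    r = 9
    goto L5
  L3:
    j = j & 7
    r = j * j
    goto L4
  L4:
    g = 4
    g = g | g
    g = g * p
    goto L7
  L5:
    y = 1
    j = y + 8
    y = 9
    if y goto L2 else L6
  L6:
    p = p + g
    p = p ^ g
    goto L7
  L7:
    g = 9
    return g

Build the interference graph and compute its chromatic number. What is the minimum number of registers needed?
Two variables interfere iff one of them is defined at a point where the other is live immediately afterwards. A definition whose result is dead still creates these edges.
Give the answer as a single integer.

Block summaries:
  L0: def={j,p,y} ue=∅
  L1: def={g,j,r} ue=∅
  L2: def={r} ue=∅
  L3: def={j,r} ue={j}
  L4: def={g} ue={p}
  L5: def={j,y} ue=∅
  L6: def={p} ue={g,p}
  L7: def={g} ue=∅

Live sets:
  L0: in=∅ out={j,p}
  L1: in={p} out={g,p}
  L2: in={g,p} out={g,p}
  L3: in={j,p} out={p}
  L4: in={p} out=∅
  L5: in={g,p} out={g,p}
  L6: in={g,p} out=∅
  L7: in=∅ out=∅

Conflict graph:
  g: {j,p,r,y}
  j: {g,p,r,y}
  p: {g,j,r,y}
  r: {g,j,p}
  y: {g,j,p}

Chromatic number:
  {g,j,p,r} pairwise interfere (4-clique) ⇒ χ ≥ 4
  4-colouring: c0={g}  c1={j}  c2={p}  c3={r,y}
  χ = 4

Answer: 4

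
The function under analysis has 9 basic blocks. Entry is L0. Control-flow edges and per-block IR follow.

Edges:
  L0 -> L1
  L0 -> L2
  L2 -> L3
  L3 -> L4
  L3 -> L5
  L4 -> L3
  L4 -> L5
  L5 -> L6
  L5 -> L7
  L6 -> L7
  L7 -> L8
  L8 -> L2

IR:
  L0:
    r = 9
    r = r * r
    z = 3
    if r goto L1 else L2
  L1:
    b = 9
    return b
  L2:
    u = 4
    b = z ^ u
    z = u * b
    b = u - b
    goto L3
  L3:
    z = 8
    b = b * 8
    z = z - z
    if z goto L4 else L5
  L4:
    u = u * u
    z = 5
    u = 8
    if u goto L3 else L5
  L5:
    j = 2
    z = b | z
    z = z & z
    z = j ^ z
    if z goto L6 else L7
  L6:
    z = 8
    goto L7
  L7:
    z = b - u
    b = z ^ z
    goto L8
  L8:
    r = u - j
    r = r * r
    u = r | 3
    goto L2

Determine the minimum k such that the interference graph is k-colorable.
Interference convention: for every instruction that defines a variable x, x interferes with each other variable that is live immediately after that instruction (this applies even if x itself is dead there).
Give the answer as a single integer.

Per-block:
  L0 def {r,z} use ∅
  L1 def {b} use ∅
  L2 def {b,u,z} use {z}
  L3 def {b,z} use {b}
  L4 def {u,z} use {u}
  L5 def {j,z} use {b,z}
  L6 def {z} use ∅
  L7 def {b,z} use {b,u}
  L8 def {r,u} use {j,u}

Liveness:
  live L0: ∅→{z}
  live L1: ∅→∅
  live L2: {z}→{b,u}
  live L3: {b,u}→{b,u,z}
  live L4: {b,u}→{b,u,z}
  live L5: {b,u,z}→{b,j,u}
  live L6: {b,j,u}→{b,j,u}
  live L7: {b,j,u}→{j,u,z}
  live L8: {j,u,z}→{z}

Conflict graph:
  b: {j,u,z}
  j: {b,u,z}
  r: {z}
  u: {b,j,z}
  z: {b,j,r,u}

Registers:
  {b,j,u,z} pairwise interfere (4-clique) ⇒ χ ≥ 4
  4-colouring: r0={z}  r1={b,r}  r2={j}  r3={u}
  χ = 4

Answer: 4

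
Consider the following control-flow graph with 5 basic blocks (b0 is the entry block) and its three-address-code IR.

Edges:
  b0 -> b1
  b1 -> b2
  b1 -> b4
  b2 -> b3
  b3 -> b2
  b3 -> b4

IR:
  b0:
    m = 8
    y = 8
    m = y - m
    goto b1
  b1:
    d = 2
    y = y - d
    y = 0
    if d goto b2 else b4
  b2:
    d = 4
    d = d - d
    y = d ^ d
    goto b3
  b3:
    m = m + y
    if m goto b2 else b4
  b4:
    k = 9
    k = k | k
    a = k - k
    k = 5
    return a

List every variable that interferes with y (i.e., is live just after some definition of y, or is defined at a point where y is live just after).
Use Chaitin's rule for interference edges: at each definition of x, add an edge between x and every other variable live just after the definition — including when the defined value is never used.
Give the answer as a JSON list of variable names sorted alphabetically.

def/use:
  b0 def {m,y} use ∅
  b1 def {d,y} use {y}
  b2 def {d,y} use ∅
  b3 def {m} use {m,y}
  b4 def {a,k} use ∅

Liveness:
  live b0: ∅→{m,y}
  live b1: {m,y}→{m}
  live b2: {m}→{m,y}
  live b3: {m,y}→{m}
  live b4: ∅→∅

Interfere edges:
  a — {k}
  d — {m,y}
  k — {a}
  m — {d,y}
  y — {d,m}

N(y) = ["d", "m"]

Answer: ["d", "m"]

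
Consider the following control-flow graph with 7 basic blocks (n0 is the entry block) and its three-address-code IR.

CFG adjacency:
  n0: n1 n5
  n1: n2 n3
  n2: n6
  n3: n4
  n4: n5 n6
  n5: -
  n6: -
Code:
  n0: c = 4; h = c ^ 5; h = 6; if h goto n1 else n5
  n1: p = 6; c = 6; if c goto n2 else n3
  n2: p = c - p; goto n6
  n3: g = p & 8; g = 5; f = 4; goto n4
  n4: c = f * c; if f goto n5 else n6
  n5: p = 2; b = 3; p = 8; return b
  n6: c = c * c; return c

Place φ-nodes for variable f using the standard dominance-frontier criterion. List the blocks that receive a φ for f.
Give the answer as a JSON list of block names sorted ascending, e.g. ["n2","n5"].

idom tree: n1←n0 n2←n1 n3←n1 n4←n3 n5←n0 n6←n1
Dom at joins:
  n5: preds {n0,n4}: {n0} ∩ {n0,n1,n3,n4} = {n0}; idom=n0
  n6: preds {n2,n4}: {n0,n1,n2} ∩ {n0,n1,n3,n4} = {n0,n1}; idom=n1

DF walk-up:
  join n5 pred n0: · stop@n0
  join n5 pred n4: n4→n3→n1 stop@n0
  join n6 pred n2: n2 stop@n1
  join n6 pred n4: n4→n3 stop@n1
  n0 → ∅
  n1 → {n5}
  n2 → {n6}
  n3 → {n5,n6}
  n4 → {n5,n6}
  n5 → ∅
  n6 → ∅

φ for f: defs {n3}
  DF⁺ = {n5,n6}

Answer: ["n5", "n6"]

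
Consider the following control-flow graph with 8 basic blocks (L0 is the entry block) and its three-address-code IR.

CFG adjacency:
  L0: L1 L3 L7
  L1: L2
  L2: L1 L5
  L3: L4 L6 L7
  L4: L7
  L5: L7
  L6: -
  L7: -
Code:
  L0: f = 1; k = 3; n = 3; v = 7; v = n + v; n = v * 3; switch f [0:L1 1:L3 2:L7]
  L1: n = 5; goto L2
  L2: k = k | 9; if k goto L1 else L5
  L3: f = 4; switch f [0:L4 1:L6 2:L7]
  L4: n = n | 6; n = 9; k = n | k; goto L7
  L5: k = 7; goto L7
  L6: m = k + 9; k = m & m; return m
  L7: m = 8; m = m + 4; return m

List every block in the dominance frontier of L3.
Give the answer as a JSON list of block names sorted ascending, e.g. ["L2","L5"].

idom tree: L1←L0 L2←L1 L3←L0 L4←L3 L5←L2 L6←L3 L7←L0
Dom at joins:
  L1: preds {L0,L2}: {L0} ∩ {L0,L1,L2} = {L0}; idom=L0
  L7: preds {L0,L3,L4,L5}: {L0} ∩ {L0,L3} ∩ {L0,L3,L4} ∩ {L0,L1,L2,L5} = {L0}; idom=L0

DF derivation:
  join L1 pred L0: · stop@L0
  join L1 pred L2: L2→L1 stop@L0
  join L7 pred L0: · stop@L0
  join L7 pred L3: L3 stop@L0
  join L7 pred L4: L4→L3 stop@L0
  join L7 pred L5: L5→L2→L1 stop@L0
  L0: DF=∅
  L1: DF={L1,L7}
  L2: DF={L1,L7}
  L3: DF={L7}
  L4: DF={L7}
  L5: DF={L7}
  L6: DF=∅
  L7: DF=∅

DF(L3) = ["L7"]

Answer: ["L7"]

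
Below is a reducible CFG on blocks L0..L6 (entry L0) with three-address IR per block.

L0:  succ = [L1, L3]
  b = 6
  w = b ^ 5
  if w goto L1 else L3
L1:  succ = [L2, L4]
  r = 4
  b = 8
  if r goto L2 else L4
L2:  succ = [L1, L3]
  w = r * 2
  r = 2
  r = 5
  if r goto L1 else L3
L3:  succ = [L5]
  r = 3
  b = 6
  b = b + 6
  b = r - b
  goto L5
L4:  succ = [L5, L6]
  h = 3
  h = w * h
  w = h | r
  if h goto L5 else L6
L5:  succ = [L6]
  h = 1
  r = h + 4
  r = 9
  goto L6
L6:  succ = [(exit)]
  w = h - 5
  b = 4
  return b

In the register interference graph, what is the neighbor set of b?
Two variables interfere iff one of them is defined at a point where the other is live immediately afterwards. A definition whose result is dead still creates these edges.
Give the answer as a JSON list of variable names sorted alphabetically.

Answer: ["r", "w"]

Working:
def/use:
  L0: def={b,w} ue=∅
  L1: def={b,r} ue=∅
  L2: def={r,w} ue={r}
  L3: def={b,r} ue=∅
  L4: def={h,w} ue={r,w}
  L5: def={h,r} ue=∅
  L6: def={b,w} ue={h}

Live sets:
  live L0: ∅→{w}
  live L1: {w}→{r,w}
  live L2: {r}→{w}
  live L3: ∅→∅
  live L4: {r,w}→{h}
  live L5: ∅→{h}
  live L6: {h}→∅

Interference:
  b↔{r,w}
  h↔{r,w}
  r↔{b,h,w}
  w↔{b,h,r}

N(b) = ["r", "w"]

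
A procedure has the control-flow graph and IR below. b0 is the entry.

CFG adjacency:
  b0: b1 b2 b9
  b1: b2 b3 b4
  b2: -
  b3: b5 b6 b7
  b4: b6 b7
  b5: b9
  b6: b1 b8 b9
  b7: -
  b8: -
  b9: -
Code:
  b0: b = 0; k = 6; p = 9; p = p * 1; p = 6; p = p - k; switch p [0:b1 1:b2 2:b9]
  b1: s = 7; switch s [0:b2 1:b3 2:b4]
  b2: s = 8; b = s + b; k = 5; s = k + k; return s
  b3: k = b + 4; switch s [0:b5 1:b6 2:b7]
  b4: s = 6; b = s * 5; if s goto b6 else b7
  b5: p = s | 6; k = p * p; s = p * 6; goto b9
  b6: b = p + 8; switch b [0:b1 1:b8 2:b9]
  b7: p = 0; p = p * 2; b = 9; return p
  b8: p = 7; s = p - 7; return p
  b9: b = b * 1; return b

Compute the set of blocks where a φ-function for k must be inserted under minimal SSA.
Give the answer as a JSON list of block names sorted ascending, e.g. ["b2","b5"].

Answer: ["b1", "b2", "b6", "b7", "b9"]

Derivation:
idom tree: b1←b0 b2←b0 b3←b1 b4←b1 b5←b3 b6←b1 b7←b1 b8←b6 b9←b0
Dom at joins:
  b1: preds {b0,b6}: {b0} ∩ {b0,b1,b6} = {b0}; idom=b0
  b2: preds {b0,b1}: {b0} ∩ {b0,b1} = {b0}; idom=b0
  b6: preds {b3,b4}: {b0,b1,b3} ∩ {b0,b1,b4} = {b0,b1}; idom=b1
  b7: preds {b3,b4}: {b0,b1,b3} ∩ {b0,b1,b4} = {b0,b1}; idom=b1
  b9: preds {b0,b5,b6}: {b0} ∩ {b0,b1,b3,b5} ∩ {b0,b1,b6} = {b0}; idom=b0

DF walk-up:
  b1←b0: walk · to b0
  b1←b6: walk b6→b1 to b0
  b2←b0: walk · to b0
  b2←b1: walk b1 to b0
  b6←b3: walk b3 to b1
  b6←b4: walk b4 to b1
  b7←b3: walk b3 to b1
  b7←b4: walk b4 to b1
  b9←b0: walk · to b0
  b9←b5: walk b5→b3→b1 to b0
  b9←b6: walk b6→b1 to b0
  b0 → ∅
  b1 → {b1,b2,b9}
  b2 → ∅
  b3 → {b6,b7,b9}
  b4 → {b6,b7}
  b5 → {b9}
  b6 → {b1,b9}
  b7 → ∅
  b8 → ∅
  b9 → ∅

φ for k: defs {b0,b2,b3,b5}
  DF⁺ = {b1,b2,b6,b7,b9}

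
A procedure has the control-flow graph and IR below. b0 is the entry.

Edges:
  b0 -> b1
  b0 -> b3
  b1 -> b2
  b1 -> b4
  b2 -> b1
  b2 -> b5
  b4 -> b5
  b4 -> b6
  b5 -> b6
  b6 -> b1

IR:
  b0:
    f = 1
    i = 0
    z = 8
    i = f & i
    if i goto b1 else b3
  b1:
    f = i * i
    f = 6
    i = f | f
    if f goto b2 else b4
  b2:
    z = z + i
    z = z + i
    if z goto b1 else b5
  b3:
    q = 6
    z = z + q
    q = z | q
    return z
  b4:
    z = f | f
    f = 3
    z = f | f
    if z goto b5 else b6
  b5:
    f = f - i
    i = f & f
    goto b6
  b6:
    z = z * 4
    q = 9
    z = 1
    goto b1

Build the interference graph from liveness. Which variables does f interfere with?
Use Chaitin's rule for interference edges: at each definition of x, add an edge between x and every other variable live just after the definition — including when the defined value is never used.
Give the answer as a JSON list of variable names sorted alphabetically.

Per-block:
  b0: {f,i,z} / ∅
  b1: {f,i} / {i}
  b2: {z} / {i,z}
  b3: {q,z} / {z}
  b4: {f,z} / {f}
  b5: {f,i} / {f,i}
  b6: {q,z} / {z}

Live sets:
  b0 li=∅ lo={i,z}
  b1 li={i,z} lo={f,i,z}
  b2 li={f,i,z} lo={f,i,z}
  b3 li={z} lo=∅
  b4 li={f,i} lo={f,i,z}
  b5 li={f,i,z} lo={i,z}
  b6 li={i,z} lo={i,z}

Conflict graph:
  f: {i,z}
  i: {f,q,z}
  q: {i,z}
  z: {f,i,q}

N(f) = ["i", "z"]

Answer: ["i", "z"]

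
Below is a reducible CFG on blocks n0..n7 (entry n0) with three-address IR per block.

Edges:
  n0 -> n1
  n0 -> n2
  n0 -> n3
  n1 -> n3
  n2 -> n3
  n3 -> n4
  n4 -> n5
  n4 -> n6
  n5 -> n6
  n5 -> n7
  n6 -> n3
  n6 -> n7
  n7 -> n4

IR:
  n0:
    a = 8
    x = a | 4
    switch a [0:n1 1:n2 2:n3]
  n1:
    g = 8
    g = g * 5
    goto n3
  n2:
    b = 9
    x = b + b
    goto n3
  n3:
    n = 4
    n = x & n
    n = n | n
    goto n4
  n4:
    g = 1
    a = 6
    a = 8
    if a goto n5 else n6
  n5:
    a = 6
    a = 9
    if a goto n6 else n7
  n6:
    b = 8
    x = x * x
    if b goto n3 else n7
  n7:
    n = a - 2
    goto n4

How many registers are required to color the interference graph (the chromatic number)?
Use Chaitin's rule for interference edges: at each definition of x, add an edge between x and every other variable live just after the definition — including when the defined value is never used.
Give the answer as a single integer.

Block summaries:
  n0: def={a,x} ue=∅
  n1: def={g} ue=∅
  n2: def={b,x} ue=∅
  n3: def={n} ue={x}
  n4: def={a,g} ue=∅
  n5: def={a} ue=∅
  n6: def={b,x} ue={x}
  n7: def={n} ue={a}

Liveness:
  n0 li=∅ lo={x}
  n1 li={x} lo={x}
  n2 li=∅ lo={x}
  n3 li={x} lo={x}
  n4 li={x} lo={a,x}
  n5 li={x} lo={a,x}
  n6 li={a,x} lo={a,x}
  n7 li={a,x} lo={x}

Interfere edges:
  a↔{b,x}
  b↔{a,x}
  g↔{x}
  n↔{x}
  x↔{a,b,g,n}

Registers:
  clique {a,b,x} ⇒ need ≥ 3
  assign a→r1 b→r2 g→r1 n→r1 x→r0 — no edge inside a register ⇒ χ ≤ 3
  χ = 3

Answer: 3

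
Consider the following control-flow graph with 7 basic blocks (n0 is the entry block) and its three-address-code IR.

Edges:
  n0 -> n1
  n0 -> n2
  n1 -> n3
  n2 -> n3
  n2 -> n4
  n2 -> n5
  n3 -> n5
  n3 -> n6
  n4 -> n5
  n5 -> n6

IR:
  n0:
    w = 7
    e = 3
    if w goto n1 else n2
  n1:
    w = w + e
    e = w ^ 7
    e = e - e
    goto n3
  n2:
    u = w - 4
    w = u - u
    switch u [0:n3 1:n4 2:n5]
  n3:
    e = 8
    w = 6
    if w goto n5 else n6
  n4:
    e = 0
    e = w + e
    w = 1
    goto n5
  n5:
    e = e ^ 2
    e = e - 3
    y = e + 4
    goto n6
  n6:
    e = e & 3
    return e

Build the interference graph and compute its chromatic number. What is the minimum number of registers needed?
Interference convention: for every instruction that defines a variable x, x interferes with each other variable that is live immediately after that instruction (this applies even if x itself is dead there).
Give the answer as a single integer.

Answer: 3

Analysis:
Per-block:
  n0: {e,w} / ∅
  n1: {e,w} / {e,w}
  n2: {u,w} / {w}
  n3: {e,w} / ∅
  n4: {e,w} / {w}
  n5: {e,y} / {e}
  n6: {e} / {e}

Live sets:
  n0 li=∅ lo={e,w}
  n1 li={e,w} lo=∅
  n2 li={e,w} lo={e,w}
  n3 li=∅ lo={e}
  n4 li={w} lo={e}
  n5 li={e} lo={e}
  n6 li={e} lo=∅

Interfere edges:
  e — {u,w,y}
  u — {e,w}
  w — {e,u}
  y — {e}

Registers:
  clique {e,u,w} ⇒ need ≥ 3
  assign e→R0 u→R1 w→R2 y→R1 — no edge inside a register ⇒ χ ≤ 3
  χ = 3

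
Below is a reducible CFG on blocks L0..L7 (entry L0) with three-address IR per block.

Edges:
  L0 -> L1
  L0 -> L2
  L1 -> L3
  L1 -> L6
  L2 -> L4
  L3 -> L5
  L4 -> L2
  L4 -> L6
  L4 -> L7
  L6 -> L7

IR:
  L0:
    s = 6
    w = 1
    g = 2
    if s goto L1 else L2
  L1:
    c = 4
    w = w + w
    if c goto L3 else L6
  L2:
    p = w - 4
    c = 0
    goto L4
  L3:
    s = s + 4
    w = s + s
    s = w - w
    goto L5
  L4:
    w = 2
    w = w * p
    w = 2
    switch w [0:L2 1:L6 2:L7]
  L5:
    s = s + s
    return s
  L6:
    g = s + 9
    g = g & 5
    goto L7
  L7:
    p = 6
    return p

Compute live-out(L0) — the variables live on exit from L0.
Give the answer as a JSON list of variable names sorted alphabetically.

Answer: ["s", "w"]

Analysis:
Block summaries:
  L0 def {g,s,w} use ∅
  L1 def {c,w} use {w}
  L2 def {c,p} use {w}
  L3 def {s,w} use {s}
  L4 def {w} use {p}
  L5 def {s} use {s}
  L6 def {g} use {s}
  L7 def {p} use ∅

Backward fixpoint:
  live L0: ∅→{s,w}
  live L1: {s,w}→{s}
  live L2: {s,w}→{p,s}
  live L3: {s}→{s}
  live L4: {p,s}→{s,w}
  live L5: {s}→∅
  live L6: {s}→∅
  live L7: ∅→∅

live-out(L0) = ["s", "w"]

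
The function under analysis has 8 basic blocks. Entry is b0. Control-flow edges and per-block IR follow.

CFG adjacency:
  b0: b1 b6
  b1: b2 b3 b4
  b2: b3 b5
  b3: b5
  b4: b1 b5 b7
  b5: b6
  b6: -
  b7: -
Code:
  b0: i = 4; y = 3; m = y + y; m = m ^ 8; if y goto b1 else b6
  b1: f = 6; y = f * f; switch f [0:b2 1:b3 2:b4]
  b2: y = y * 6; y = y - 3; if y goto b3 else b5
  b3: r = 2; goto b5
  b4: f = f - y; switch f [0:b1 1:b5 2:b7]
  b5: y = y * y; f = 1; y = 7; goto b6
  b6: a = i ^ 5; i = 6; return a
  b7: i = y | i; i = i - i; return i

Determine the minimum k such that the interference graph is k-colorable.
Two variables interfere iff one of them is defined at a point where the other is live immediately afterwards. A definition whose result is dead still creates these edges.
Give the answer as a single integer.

Answer: 3

Working:
def/use:
  b0: {i,m,y} / ∅
  b1: {f,y} / ∅
  b2: {y} / {y}
  b3: {r} / ∅
  b4: {f} / {f,y}
  b5: {f,y} / {y}
  b6: {a,i} / {i}
  b7: {i} / {i,y}

Backward fixpoint:
  live b0: ∅→{i}
  live b1: {i}→{f,i,y}
  live b2: {i,y}→{i,y}
  live b3: {i,y}→{i,y}
  live b4: {f,i,y}→{i,y}
  live b5: {i,y}→{i}
  live b6: {i}→∅
  live b7: {i,y}→∅

Interfere edges:
  a↔{i}
  f↔{i,y}
  i↔{a,f,m,r,y}
  m↔{i,y}
  r↔{i,y}
  y↔{f,i,m,r}

Registers:
  clique {f,i,y} ⇒ need ≥ 3
  assign a→R1 f→R2 i→R0 m→R2 r→R2 y→R1 — no edge inside a register ⇒ χ ≤ 3
  χ = 3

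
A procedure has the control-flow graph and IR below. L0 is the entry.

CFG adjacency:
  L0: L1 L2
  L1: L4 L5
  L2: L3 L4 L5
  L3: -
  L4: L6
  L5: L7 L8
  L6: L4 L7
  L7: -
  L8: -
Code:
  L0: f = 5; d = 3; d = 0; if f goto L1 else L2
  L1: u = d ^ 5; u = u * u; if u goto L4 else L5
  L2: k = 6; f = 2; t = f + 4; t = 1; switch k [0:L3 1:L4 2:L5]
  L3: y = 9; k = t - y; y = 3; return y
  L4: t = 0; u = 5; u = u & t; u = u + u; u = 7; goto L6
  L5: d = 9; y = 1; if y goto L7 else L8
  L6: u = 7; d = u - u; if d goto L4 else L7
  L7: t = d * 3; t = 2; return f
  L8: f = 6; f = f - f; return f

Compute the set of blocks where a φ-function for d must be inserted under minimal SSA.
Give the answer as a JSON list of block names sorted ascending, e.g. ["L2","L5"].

idom tree: L1←L0 L2←L0 L3←L2 L4←L0 L5←L0 L6←L4 L7←L0 L8←L5
Join-block Dom:
  L4: preds {L1,L2,L6}: {L0,L1} ∩ {L0,L2} ∩ {L0,L4,L6} = {L0}; idom=L0
  L5: preds {L1,L2}: {L0,L1} ∩ {L0,L2} = {L0}; idom=L0
  L7: preds {L5,L6}: {L0,L5} ∩ {L0,L4,L6} = {L0}; idom=L0

DF derivation:
  join L4 pred L1: L1 stop@L0
  join L4 pred L2: L2 stop@L0
  join L4 pred L6: L6→L4 stop@L0
  join L5 pred L1: L1 stop@L0
  join L5 pred L2: L2 stop@L0
  join L7 pred L5: L5 stop@L0
  join L7 pred L6: L6→L4 stop@L0
  L0: DF=∅
  L1: DF={L4,L5}
  L2: DF={L4,L5}
  L3: DF=∅
  L4: DF={L4,L7}
  L5: DF={L7}
  L6: DF={L4,L7}
  L7: DF=∅
  L8: DF=∅

φ for d: defs {L0,L5,L6}
  DF⁺ = {L4,L7}

Answer: ["L4", "L7"]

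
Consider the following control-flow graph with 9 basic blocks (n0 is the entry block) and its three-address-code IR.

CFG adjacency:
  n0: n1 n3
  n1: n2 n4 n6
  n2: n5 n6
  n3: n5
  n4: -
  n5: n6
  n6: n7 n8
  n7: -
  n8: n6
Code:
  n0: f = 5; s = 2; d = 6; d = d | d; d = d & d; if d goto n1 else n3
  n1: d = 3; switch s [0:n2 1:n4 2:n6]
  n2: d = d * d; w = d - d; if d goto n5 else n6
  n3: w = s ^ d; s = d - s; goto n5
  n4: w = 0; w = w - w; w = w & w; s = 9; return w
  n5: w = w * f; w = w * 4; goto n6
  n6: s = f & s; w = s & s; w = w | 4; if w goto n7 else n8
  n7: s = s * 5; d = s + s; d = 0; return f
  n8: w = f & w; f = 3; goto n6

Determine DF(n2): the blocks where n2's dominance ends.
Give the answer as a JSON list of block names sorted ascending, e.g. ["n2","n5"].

Answer: ["n5", "n6"]

Derivation:
idom tree: n1←n0 n2←n1 n3←n0 n4←n1 n5←n0 n6←n0 n7←n6 n8←n6
Dom∩ at merges:
  n5: preds {n2,n3}: {n0,n1,n2} ∩ {n0,n3} = {n0}; idom=n0
  n6: preds {n1,n2,n5,n8}: {n0,n1} ∩ {n0,n1,n2} ∩ {n0,n5} ∩ {n0,n6,n8} = {n0}; idom=n0

Frontier:
  join n5 pred n2: n2→n1 stop@n0
  join n5 pred n3: n3 stop@n0
  join n6 pred n1: n1 stop@n0
  join n6 pred n2: n2→n1 stop@n0
  join n6 pred n5: n5 stop@n0
  join n6 pred n8: n8→n6 stop@n0
  DF(n0)=∅
  DF(n1)={n5,n6}
  DF(n2)={n5,n6}
  DF(n3)={n5}
  DF(n4)=∅
  DF(n5)={n6}
  DF(n6)={n6}
  DF(n7)=∅
  DF(n8)={n6}

DF(n2) = ["n5", "n6"]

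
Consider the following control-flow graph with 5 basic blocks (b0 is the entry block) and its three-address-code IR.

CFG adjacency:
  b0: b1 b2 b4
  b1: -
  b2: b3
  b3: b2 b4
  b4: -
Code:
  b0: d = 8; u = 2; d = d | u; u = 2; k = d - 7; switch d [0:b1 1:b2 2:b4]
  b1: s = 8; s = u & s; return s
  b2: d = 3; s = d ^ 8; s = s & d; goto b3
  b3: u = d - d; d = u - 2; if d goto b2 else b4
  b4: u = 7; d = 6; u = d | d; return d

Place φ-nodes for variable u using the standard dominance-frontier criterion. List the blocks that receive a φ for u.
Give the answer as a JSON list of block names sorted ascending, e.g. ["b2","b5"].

Answer: ["b2", "b4"]

Derivation:
idom tree: b1←b0 b2←b0 b3←b2 b4←b0
Dom at joins:
  b2: preds {b0,b3}: {b0} ∩ {b0,b2,b3} = {b0}; idom=b0
  b4: preds {b0,b3}: {b0} ∩ {b0,b2,b3} = {b0}; idom=b0

DF walk-up:
  b2←b0: walk · to b0
  b2←b3: walk b3→b2 to b0
  b4←b0: walk · to b0
  b4←b3: walk b3→b2 to b0
  b0: DF=∅
  b1: DF=∅
  b2: DF={b2,b4}
  b3: DF={b2,b4}
  b4: DF=∅

φ for u: defs {b0,b3,b4}
  DF⁺ = {b2,b4}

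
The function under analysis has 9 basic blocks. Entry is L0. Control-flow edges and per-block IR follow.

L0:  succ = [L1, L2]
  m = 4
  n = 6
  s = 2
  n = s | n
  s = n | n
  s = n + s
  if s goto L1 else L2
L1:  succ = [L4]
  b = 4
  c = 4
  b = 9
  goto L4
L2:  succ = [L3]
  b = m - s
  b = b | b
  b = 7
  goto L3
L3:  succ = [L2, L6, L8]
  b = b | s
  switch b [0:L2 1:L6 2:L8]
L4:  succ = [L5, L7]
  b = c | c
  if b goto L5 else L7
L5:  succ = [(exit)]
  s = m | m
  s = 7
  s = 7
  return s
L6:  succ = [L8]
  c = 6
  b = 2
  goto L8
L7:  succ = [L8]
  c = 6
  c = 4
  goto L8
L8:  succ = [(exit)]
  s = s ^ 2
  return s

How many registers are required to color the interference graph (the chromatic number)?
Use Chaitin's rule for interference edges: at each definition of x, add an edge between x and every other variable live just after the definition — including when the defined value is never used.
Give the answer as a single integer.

Per-block:
  L0 def {m,n,s} use ∅
  L1 def {b,c} use ∅
  L2 def {b} use {m,s}
  L3 def {b} use {b,s}
  L4 def {b} use {c}
  L5 def {s} use {m}
  L6 def {b,c} use ∅
  L7 def {c} use ∅
  L8 def {s} use {s}

Liveness:
  live L0: ∅→{m,s}
  live L1: {m,s}→{c,m,s}
  live L2: {m,s}→{b,m,s}
  live L3: {b,m,s}→{m,s}
  live L4: {c,m,s}→{m,s}
  live L5: {m}→∅
  live L6: {s}→{s}
  live L7: {s}→{s}
  live L8: {s}→∅

Interfere edges:
  b↔{c,m,s}
  c↔{b,m,s}
  m↔{b,c,n,s}
  n↔{m,s}
  s↔{b,c,m,n}

Colouring:
  {b,c,m,s} pairwise interfere (4-clique) ⇒ χ ≥ 4
  4-colouring: r0={m}  r1={s}  r2={b,n}  r3={c}
  χ = 4

Answer: 4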